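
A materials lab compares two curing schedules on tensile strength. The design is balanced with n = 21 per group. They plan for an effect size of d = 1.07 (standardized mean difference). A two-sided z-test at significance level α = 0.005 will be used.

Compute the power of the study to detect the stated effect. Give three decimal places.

Noncentrality parameter: δ = d·√(n/2) = 1.07 × √(21/2) = 3.4672
Critical value for a two-sided test at α = 0.005: z_{α/2} = 2.807.
Power = Φ(δ − 2.807) + Φ(−δ − 2.807) = Φ(0.660) + Φ(-6.274) = 0.7454 + 0.0000 = 0.7454.

Power ≈ 0.745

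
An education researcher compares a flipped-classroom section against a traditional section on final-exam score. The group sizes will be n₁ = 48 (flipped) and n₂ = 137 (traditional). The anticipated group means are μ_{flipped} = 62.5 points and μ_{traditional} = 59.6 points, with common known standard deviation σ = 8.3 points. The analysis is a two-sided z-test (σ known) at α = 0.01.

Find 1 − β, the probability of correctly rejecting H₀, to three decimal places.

Standardized effect: d = |μ_{flipped} − μ_{traditional}| / σ = |62.5 − 59.6| / 8.3 = 0.3494
Noncentrality parameter: δ = d / √(1/n₁ + 1/n₂) = 0.3494 / √(1/48 + 1/137) = 2.0831
Two-sided α = 0.01 → critical value z_{0.005} = 2.576.
Power = Φ(δ − 2.576) + Φ(−δ − 2.576) = Φ(-0.493) + Φ(-4.659) = 0.3111 + 0.0000 = 0.3111.

Power ≈ 0.311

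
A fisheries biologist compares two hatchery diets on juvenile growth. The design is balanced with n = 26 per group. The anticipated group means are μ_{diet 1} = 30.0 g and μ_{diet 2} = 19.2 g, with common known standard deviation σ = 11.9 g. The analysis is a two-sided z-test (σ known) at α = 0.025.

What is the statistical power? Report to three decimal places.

Standardized effect: d = |μ_{diet 1} − μ_{diet 2}| / σ = |30.0 − 19.2| / 11.9 = 0.9076
Noncentrality parameter: δ = d·√(n/2) = 0.9076 × √(26/2) = 3.2723
Two-sided α = 0.025 → critical value z_{0.0125} = 2.241.
Power = Φ(δ − 2.241) + Φ(−δ − 2.241) = Φ(1.031) + Φ(-5.514) = 0.8487 + 0.0000 = 0.8487.

Power ≈ 0.849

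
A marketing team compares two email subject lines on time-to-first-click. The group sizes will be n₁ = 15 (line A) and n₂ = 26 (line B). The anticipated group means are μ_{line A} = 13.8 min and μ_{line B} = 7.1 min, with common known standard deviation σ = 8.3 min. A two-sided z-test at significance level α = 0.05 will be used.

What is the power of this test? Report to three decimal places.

Power ≈ 0.702

Standardized effect: d = |μ_{line A} − μ_{line B}| / σ = |13.8 − 7.1| / 8.3 = 0.8072
Noncentrality parameter: δ = d / √(1/n₁ + 1/n₂) = 0.8072 / √(1/15 + 1/26) = 2.4896
Critical value for a two-sided test at α = 0.05: z_{α/2} = 1.960.
Power = Φ(δ − 1.960) + Φ(−δ − 1.960) = Φ(0.530) + Φ(-4.450) = 0.7018 + 0.0000 = 0.7018.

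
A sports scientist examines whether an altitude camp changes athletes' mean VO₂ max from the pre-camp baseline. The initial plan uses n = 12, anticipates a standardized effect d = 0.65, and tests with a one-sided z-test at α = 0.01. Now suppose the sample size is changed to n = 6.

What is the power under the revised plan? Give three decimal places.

With n = 6: δ = d·√n = 0.65 × √6 = 1.5922. Critical value z_{0.01} = 2.326.
Revised power = P(Z > 2.326 − δ) = Φ(-0.734) = 0.2314.

Power ≈ 0.231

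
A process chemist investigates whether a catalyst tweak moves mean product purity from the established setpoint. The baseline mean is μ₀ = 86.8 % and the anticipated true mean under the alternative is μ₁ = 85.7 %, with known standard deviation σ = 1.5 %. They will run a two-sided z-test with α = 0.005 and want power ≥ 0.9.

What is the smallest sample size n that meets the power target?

Standardized effect: d = |μ₁ − μ₀| / σ = |85.7 − 86.8| / 1.5 = 0.7333
Set Φ(δ − 2.807) = 0.9; then δ − 2.807 = Φ⁻¹(0.9) = 1.282, giving δ = 4.089.
(The Φ(−δ − z_{α/2}) term is vanishingly small for δ > 0 and is dropped in the standard sample-size formula.)
δ = d·√n ⇒ n = (δ/d)² = (4.089 / 0.7333)² = 31.08.
Rounding up, n = 32.

n = 32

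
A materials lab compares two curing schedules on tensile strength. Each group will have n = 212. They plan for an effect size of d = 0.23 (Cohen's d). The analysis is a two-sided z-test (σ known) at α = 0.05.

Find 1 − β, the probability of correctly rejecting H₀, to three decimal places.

Power ≈ 0.658

Noncentrality parameter: δ = d·√(n/2) = 0.23 × √(212/2) = 2.3680
Two-sided α = 0.05 → critical value z_{0.025} = 1.960.
Power = Φ(δ − 1.960) + Φ(−δ − 1.960) = Φ(0.408) + Φ(-4.328) = 0.6584 + 0.0000 = 0.6584.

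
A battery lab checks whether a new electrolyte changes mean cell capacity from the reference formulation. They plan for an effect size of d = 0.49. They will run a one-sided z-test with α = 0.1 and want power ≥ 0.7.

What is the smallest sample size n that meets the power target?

n = 14

Set Φ(δ − 1.282) = 0.7; then δ − 1.282 = Φ⁻¹(0.7) = 0.524, giving δ = 1.806.
δ = d·√n ⇒ n = (δ/d)² = (1.806 / 0.49)² = 13.58.
Rounding up, n = 14.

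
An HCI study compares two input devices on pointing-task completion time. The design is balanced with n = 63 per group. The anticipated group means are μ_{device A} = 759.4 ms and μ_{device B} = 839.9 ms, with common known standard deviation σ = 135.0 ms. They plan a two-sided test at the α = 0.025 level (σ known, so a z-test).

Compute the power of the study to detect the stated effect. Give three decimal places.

Power ≈ 0.865

Standardized effect: d = |μ_{device A} − μ_{device B}| / σ = |759.4 − 839.9| / 135.0 = 0.5963
Noncentrality parameter: δ = d·√(n/2) = 0.5963 × √(63/2) = 3.3467
Two-sided α = 0.025 → critical value z_{0.0125} = 2.241.
Power = Φ(δ − 2.241) + Φ(−δ − 2.241) = Φ(1.105) + Φ(-5.588) = 0.8655 + 0.0000 = 0.8655.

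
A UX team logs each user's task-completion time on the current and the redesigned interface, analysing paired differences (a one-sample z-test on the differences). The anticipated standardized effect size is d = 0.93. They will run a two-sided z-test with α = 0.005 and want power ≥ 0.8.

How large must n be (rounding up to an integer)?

n = 16

Set Φ(δ − 2.807) = 0.8; then δ − 2.807 = Φ⁻¹(0.8) = 0.842, giving δ = 3.649.
(The Φ(−δ − z_{α/2}) term is vanishingly small for δ > 0 and is dropped in the standard sample-size formula.)
δ = d·√n ⇒ n = (δ/d)² = (3.649 / 0.93)² = 15.39.
Rounding up, n = 16.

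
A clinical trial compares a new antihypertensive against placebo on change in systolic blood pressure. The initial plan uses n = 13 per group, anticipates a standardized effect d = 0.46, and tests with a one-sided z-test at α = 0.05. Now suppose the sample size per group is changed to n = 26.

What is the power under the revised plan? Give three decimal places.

With n = 26 per group: δ = d·√(n/2) = 0.46 × √(26/2) = 1.6586. Critical value z_{0.05} = 1.645.
Revised power = Φ(δ − 1.645) = Φ(0.014) = 0.5055.

Power ≈ 0.505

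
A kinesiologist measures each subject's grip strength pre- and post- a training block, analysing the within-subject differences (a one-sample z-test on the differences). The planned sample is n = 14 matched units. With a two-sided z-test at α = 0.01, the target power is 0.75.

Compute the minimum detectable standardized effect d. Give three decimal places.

Required noncentrality: δ = z_{0.005} + z_{0.25} = 2.576 + 0.674 = 3.250.
(Lower-tail contribution to power is negligible for δ > 0.)
δ = d·√n ⇒ d = δ/√n = 3.250/√14 = 0.8687.

d ≈ 0.869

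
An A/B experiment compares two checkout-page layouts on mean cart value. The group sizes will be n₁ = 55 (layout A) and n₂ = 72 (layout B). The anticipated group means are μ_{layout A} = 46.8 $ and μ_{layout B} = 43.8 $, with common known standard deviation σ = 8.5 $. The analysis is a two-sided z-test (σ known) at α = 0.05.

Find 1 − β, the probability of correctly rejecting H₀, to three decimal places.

Power ≈ 0.504

Standardized effect: d = |μ_{layout A} − μ_{layout B}| / σ = |46.8 − 43.8| / 8.5 = 0.3529
Noncentrality parameter: δ = d / √(1/n₁ + 1/n₂) = 0.3529 / √(1/55 + 1/72) = 1.9708
Two-sided α = 0.05 → critical value z_{0.025} = 1.960.
Power = Φ(δ − 1.960) + Φ(−δ − 1.960) = Φ(0.011) + Φ(-3.931) = 0.5043 + 0.0000 = 0.5044.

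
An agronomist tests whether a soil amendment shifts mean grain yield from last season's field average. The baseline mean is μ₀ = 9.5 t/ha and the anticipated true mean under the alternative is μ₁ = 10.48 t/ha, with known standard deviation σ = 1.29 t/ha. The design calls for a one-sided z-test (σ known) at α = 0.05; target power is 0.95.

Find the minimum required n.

Standardized effect: d = |μ₁ − μ₀| / σ = |10.48 − 9.5| / 1.29 = 0.7597
For power 0.95 need Φ(δ − z_{0.05}) = 0.95, so δ = z_{0.05} + z_{0.05} = 1.645 + 1.645 = 3.290.
δ = d·√n ⇒ n = (δ/d)² = (3.290 / 0.7597)² = 18.75.
Round up to the next whole unit.

n = 19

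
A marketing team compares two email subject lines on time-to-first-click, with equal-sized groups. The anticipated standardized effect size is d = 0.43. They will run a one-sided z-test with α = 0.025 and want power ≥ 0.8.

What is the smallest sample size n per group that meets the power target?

For power 0.8 need Φ(δ − z_{0.025}) = 0.8, so δ = z_{0.025} + z_{0.20} = 1.960 + 0.842 = 2.802.
δ = d·√(n/2) ⇒ n = 2(δ/d)² = 2 × (2.802 / 0.43)² = 84.90.
Rounding up, n = 85 per group.

n = 85 per group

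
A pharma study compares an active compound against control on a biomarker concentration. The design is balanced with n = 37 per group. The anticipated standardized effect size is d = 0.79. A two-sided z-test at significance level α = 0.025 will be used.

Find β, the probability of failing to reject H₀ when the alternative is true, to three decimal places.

β ≈ 0.124

Noncentrality parameter: δ = d·√(n/2) = 0.79 × √(37/2) = 3.3979
Two-sided α = 0.025 → critical value z_{0.0125} = 2.241.
Power = Φ(δ − 2.241) + Φ(−δ − 2.241) = Φ(1.157) + Φ(-5.639) = 0.8763 + 0.0000 = 0.8763.
Type II error: β = 1 − power = 1 − 0.8763 = 0.1237.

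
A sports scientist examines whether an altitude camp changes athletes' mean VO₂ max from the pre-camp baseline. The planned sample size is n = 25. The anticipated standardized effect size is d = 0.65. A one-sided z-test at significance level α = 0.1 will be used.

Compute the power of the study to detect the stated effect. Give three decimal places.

Power ≈ 0.975

Noncentrality parameter: δ = d·√n = 0.65 × √25 = 3.2500
One-sided α = 0.1 → critical value z_{0.1} = 1.282.
Power = Φ(δ − 1.282) = Φ(1.968) = 0.9755.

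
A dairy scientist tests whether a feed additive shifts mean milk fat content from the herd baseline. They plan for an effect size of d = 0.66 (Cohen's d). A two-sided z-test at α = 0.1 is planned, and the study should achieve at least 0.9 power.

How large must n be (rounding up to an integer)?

n = 20

For power 0.9 need Φ(δ − z_{0.05}) = 0.9, so δ = z_{0.05} + z_{0.10} = 1.645 + 1.282 = 2.926.
(The Φ(−δ − z_{α/2}) term is vanishingly small for δ > 0 and is dropped in the standard sample-size formula.)
δ = d·√n ⇒ n = (δ/d)² = (2.926 / 0.66)² = 19.66.
Round up to the next whole unit.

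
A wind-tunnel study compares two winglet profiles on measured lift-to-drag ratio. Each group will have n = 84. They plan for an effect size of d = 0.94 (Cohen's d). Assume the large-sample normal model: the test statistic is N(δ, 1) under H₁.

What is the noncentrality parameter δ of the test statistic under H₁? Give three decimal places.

δ ≈ 6.092

The noncentrality parameter scales effect size by the design's sample-size factor: δ = d·√(n/2) = 0.94 × √(84/2) = 6.0919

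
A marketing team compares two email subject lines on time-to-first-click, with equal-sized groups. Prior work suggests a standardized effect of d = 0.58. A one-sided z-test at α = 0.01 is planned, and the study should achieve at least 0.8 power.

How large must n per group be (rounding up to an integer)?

For power 0.8 need Φ(δ − z_{0.01}) = 0.8, so δ = z_{0.01} + z_{0.20} = 2.326 + 0.842 = 3.168.
δ = d·√(n/2) ⇒ n = 2(δ/d)² = 2 × (3.168 / 0.58)² = 59.67.
Round up to the next whole unit.

n = 60 per group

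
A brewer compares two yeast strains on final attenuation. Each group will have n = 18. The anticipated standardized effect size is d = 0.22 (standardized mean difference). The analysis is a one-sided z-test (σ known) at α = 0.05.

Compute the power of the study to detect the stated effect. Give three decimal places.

Power ≈ 0.162

Noncentrality parameter: δ = d·√(n/2) = 0.22 × √(18/2) = 0.6600
One-sided α = 0.05 → critical value z_{0.05} = 1.645.
Power = Φ(δ − 1.645) = Φ(-0.985) = 0.1623.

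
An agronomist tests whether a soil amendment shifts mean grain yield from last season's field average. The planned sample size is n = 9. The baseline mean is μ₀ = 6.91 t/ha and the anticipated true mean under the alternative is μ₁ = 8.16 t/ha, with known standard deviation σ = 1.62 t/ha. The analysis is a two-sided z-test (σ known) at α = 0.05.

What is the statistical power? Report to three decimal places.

Power ≈ 0.639

Standardized effect: d = |μ₁ − μ₀| / σ = |8.16 − 6.91| / 1.62 = 0.7716
Noncentrality parameter: δ = d·√n = 0.7716 × √9 = 2.3148
Two-sided α = 0.05 → critical value z_{0.025} = 1.960.
Power = Φ(δ − 1.960) + Φ(−δ − 1.960) = Φ(0.355) + Φ(-4.275) = 0.6386 + 0.0000 = 0.6387.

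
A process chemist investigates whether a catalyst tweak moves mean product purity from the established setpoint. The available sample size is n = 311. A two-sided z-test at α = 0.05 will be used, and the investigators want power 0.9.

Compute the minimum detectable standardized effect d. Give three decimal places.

Required noncentrality: δ = z_{0.025} + z_{0.10} = 1.960 + 1.282 = 3.242.
(Lower-tail contribution to power is negligible for δ > 0.)
δ = d·√n ⇒ d = δ/√n = 3.242/√311 = 0.1838.

d ≈ 0.184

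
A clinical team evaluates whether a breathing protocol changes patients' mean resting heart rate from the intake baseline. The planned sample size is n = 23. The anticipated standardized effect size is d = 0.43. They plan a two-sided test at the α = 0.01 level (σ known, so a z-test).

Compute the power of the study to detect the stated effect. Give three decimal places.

Power ≈ 0.304

Noncentrality parameter: δ = d·√n = 0.43 × √23 = 2.0622
Critical value for a two-sided test at α = 0.01: z_{α/2} = 2.576.
Power = Φ(δ − 2.576) + Φ(−δ − 2.576) = Φ(-0.514) + Φ(-4.638) = 0.3038 + 0.0000 = 0.3038.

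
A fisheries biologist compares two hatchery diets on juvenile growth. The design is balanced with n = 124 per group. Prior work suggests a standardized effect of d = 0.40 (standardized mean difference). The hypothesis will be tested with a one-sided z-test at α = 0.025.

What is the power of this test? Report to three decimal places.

Power ≈ 0.883

Noncentrality parameter: δ = d·√(n/2) = 0.40 × √(124/2) = 3.1496
One-sided α = 0.025 → critical value z_{0.025} = 1.960.
Power = P(Z > 1.960 − δ) = Φ(1.190) = 0.8829.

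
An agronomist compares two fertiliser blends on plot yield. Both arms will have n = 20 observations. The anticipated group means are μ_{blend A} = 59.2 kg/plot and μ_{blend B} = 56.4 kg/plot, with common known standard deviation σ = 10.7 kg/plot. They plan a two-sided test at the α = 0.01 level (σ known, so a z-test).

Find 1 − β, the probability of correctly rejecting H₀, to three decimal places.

Power ≈ 0.041

Standardized effect: d = |μ_{blend A} − μ_{blend B}| / σ = |59.2 − 56.4| / 10.7 = 0.2617
Noncentrality parameter: δ = d·√(n/2) = 0.2617 × √(20/2) = 0.8275
Two-sided α = 0.01 → critical value z_{0.005} = 2.576.
Power = Φ(δ − 2.576) + Φ(−δ − 2.576) = Φ(-1.748) + Φ(-3.403) = 0.0402 + 0.0003 = 0.0405.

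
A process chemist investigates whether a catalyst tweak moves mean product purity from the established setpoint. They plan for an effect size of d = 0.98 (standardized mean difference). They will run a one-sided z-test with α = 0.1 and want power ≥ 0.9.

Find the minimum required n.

n = 7

For power 0.9 need Φ(δ − z_{0.1}) = 0.9, so δ = z_{0.1} + z_{0.10} = 1.282 + 1.282 = 2.563.
δ = d·√n ⇒ n = (δ/d)² = (2.563 / 0.98)² = 6.84.
Rounding up, n = 7.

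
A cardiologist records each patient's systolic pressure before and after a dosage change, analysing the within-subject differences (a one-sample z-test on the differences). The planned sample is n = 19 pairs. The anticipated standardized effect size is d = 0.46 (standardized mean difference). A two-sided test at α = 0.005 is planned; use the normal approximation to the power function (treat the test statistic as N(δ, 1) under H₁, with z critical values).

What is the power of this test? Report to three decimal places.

Noncentrality parameter: δ = d·√n = 0.46 × √19 = 2.0051
Critical value for a two-sided test at α = 0.005: z_{α/2} = 2.807.
Power = Φ(δ − 2.807) + Φ(−δ − 2.807) = Φ(-0.802) + Φ(-4.812) = 0.2113 + 0.0000 = 0.2113.

Power ≈ 0.211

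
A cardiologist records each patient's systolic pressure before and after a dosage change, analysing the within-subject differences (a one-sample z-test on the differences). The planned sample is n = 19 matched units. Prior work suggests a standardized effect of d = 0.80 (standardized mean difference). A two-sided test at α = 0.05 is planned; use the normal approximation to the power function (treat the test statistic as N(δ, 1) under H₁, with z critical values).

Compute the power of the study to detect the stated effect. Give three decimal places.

Power ≈ 0.937

Noncentrality parameter: λ = d·√n = 0.80 × √19 = 3.4871
Two-sided α = 0.05 → critical value z_{0.025} = 1.960.
Power = Φ(λ − 1.960) + Φ(−λ − 1.960) = Φ(1.527) + Φ(-5.447) = 0.9366 + 0.0000 = 0.9366.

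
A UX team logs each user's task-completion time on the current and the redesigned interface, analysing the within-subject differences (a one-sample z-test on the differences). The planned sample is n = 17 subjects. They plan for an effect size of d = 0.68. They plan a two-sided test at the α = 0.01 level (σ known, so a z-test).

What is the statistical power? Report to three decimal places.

Power ≈ 0.590

Noncentrality parameter: δ = d·√n = 0.68 × √17 = 2.8037
Critical value for a two-sided test at α = 0.01: z_{α/2} = 2.576.
Power = Φ(δ − 2.576) + Φ(−δ − 2.576) = Φ(0.228) + Φ(-5.380) = 0.5901 + 0.0000 = 0.5901.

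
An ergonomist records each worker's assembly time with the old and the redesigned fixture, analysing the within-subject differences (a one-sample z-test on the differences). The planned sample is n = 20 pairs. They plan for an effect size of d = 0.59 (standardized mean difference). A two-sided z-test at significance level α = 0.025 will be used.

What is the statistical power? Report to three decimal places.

Noncentrality parameter: δ = d·√n = 0.59 × √20 = 2.6386
Critical value for a two-sided test at α = 0.025: z_{α/2} = 2.241.
Power = Φ(δ − 2.241) + Φ(−δ − 2.241) = Φ(0.397) + Φ(-4.880) = 0.6544 + 0.0000 = 0.6544.

Power ≈ 0.654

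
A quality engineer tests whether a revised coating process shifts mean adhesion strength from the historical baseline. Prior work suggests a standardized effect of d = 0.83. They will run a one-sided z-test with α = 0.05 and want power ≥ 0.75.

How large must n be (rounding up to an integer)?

For power 0.75 need Φ(δ − z_{0.05}) = 0.75, so δ = z_{0.05} + z_{0.25} = 1.645 + 0.674 = 2.319.
δ = d·√n ⇒ n = (δ/d)² = (2.319 / 0.83)² = 7.81.
Rounding up, n = 8.

n = 8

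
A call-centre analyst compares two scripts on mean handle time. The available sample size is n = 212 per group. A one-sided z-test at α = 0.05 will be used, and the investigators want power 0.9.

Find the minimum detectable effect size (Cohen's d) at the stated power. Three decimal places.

d ≈ 0.284

Need Φ(δ − 1.645) = 0.9, so δ = 1.645 + 1.282 = 2.926.
δ = d·√(n/2) ⇒ d = δ/√(n/2) = 2.926/√(212/2) = 0.2842.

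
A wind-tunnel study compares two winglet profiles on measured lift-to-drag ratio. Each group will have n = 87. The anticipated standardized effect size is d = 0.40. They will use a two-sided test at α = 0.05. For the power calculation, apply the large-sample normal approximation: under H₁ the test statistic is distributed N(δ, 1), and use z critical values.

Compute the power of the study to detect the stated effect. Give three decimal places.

Noncentrality parameter: λ = d·√(n/2) = 0.40 × √(87/2) = 2.6382
Critical value for a two-sided test at α = 0.05: z_{α/2} = 1.960.
Power = Φ(λ − 1.960) + Φ(−λ − 1.960) = Φ(0.678) + Φ(-4.598) = 0.7512 + 0.0000 = 0.7512.

Power ≈ 0.751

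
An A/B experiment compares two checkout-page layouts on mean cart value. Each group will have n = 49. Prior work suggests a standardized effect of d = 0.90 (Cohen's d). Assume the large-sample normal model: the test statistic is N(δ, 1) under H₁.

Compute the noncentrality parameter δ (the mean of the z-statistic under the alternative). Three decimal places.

δ ≈ 4.455

The noncentrality parameter scales effect size by the design's sample-size factor: δ = d·√(n/2) = 0.90 × √(49/2) = 4.4548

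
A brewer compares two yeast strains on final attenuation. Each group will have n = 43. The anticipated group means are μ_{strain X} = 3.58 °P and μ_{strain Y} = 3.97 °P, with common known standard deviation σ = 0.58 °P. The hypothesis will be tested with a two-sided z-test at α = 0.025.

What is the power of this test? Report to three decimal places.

Power ≈ 0.810

Standardized effect: d = |μ_{strain X} − μ_{strain Y}| / σ = |3.58 − 3.97| / 0.58 = 0.6724
Noncentrality parameter: δ = d·√(n/2) = 0.6724 × √(43/2) = 3.1179
Two-sided α = 0.025 → critical value z_{0.0125} = 2.241.
Power = Φ(δ − 2.241) + Φ(−δ − 2.241) = Φ(0.876) + Φ(-5.359) = 0.8096 + 0.0000 = 0.8096.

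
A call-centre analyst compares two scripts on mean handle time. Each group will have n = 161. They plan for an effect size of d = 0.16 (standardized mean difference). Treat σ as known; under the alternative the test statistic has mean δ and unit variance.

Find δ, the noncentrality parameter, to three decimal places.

δ = d·√(n/2) = 0.16 × √(161/2) = 1.4355

δ ≈ 1.436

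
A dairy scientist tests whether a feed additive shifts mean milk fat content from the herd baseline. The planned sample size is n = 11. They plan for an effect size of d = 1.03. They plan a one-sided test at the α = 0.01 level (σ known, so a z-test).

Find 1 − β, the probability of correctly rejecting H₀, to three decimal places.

Power ≈ 0.862

Noncentrality parameter: δ = d·√n = 1.03 × √11 = 3.4161
One-sided α = 0.01 → critical value z_{0.01} = 2.326.
Power = Φ(δ − 2.326) = Φ(1.090) = 0.8621.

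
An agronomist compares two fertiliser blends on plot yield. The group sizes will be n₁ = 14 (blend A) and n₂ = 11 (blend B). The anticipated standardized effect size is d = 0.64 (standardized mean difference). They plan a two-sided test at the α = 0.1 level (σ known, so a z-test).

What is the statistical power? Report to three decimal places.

Power ≈ 0.478

Noncentrality parameter: δ = d / √(1/n₁ + 1/n₂) = 0.64 / √(1/14 + 1/11) = 1.5884
Critical value for a two-sided test at α = 0.1: z_{α/2} = 1.645.
Power = Φ(δ − 1.645) + Φ(−δ − 1.645) = Φ(-0.056) + Φ(-3.233) = 0.4775 + 0.0006 = 0.4781.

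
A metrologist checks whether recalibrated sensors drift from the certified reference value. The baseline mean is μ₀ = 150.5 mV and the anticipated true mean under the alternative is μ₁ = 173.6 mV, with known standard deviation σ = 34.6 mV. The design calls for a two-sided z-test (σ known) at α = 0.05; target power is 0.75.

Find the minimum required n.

n = 16

Standardized effect: d = |μ₁ − μ₀| / σ = |173.6 − 150.5| / 34.6 = 0.6676
Set Φ(δ − 1.960) = 0.75; then δ − 1.960 = Φ⁻¹(0.75) = 0.674, giving δ = 2.634.
(Ignoring the negligible lower-tail rejection probability gives the usual closed-form inversion.)
δ = d·√n ⇒ n = (δ/d)² = (2.634 / 0.6676)² = 15.57.
Round up to the next whole unit.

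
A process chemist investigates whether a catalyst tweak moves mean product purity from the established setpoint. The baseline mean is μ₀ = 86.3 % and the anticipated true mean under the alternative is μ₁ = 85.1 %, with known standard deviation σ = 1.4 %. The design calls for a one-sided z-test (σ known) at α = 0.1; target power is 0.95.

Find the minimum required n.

n = 12

Standardized effect: d = |μ₁ − μ₀| / σ = |85.1 − 86.3| / 1.4 = 0.8571
Set Φ(δ − 1.282) = 0.95; then δ − 1.282 = Φ⁻¹(0.95) = 1.645, giving δ = 2.926.
δ = d·√n ⇒ n = (δ/d)² = (2.926 / 0.8571)² = 11.66.
Round up to the next whole unit.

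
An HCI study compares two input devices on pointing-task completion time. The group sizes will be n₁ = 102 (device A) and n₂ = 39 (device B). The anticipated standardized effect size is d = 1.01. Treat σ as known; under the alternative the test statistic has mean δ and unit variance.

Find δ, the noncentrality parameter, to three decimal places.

The noncentrality parameter scales effect size by the design's sample-size factor: δ = d / √(1/n₁ + 1/n₂) = 1.01 / √(1/102 + 1/39) = 5.3647

δ ≈ 5.365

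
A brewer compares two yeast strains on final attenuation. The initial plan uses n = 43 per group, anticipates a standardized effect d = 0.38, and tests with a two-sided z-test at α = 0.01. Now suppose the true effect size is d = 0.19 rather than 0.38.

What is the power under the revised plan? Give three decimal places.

With d = 0.19: δ = d·√(n/2) = 0.19 × √(43/2) = 0.8810. Critical value z_{0.005} = 2.576.
Revised power = Φ(δ − 2.576) + Φ(−δ − 2.576) = Φ(-1.695) + Φ(-3.457) = 0.0451 + 0.0003 = 0.0453.

Power ≈ 0.045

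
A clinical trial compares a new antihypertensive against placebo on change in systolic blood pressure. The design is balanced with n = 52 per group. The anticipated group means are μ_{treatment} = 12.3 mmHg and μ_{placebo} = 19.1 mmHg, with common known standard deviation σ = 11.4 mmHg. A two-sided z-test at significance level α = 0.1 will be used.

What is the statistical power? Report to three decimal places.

Standardized effect: d = |μ_{treatment} − μ_{placebo}| / σ = |12.3 − 19.1| / 11.4 = 0.5965
Noncentrality parameter: δ = d·√(n/2) = 0.5965 × √(52/2) = 3.0415
Two-sided α = 0.1 → critical value z_{0.05} = 1.645.
Power = Φ(δ − 1.645) + Φ(−δ − 1.645) = Φ(1.397) + Φ(-4.686) = 0.9187 + 0.0000 = 0.9187.

Power ≈ 0.919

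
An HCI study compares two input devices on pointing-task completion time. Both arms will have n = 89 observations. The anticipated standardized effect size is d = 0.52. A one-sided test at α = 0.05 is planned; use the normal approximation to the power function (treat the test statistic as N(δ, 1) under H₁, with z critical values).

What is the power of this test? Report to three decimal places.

Power ≈ 0.966

Noncentrality parameter: δ = d·√(n/2) = 0.52 × √(89/2) = 3.4688
One-sided α = 0.05 → critical value z_{0.05} = 1.645.
Power = P(Z > 1.645 − δ) = Φ(1.824) = 0.9659.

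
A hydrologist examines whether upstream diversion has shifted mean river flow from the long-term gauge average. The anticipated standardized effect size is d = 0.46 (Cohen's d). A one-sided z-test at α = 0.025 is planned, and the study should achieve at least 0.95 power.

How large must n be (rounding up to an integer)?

n = 62

For power 0.95 need Φ(δ − z_{0.025}) = 0.95, so δ = z_{0.025} + z_{0.05} = 1.960 + 1.645 = 3.605.
δ = d·√n ⇒ n = (δ/d)² = (3.605 / 0.46)² = 61.41.
Round up to the next whole unit.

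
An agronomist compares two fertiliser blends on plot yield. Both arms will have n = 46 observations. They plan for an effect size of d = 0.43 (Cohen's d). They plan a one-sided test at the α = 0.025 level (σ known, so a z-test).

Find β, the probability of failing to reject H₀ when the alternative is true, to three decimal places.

Noncentrality parameter: δ = d·√(n/2) = 0.43 × √(46/2) = 2.0622
Critical value for a one-sided test at α = 0.025: z_α = 1.960.
Power = P(Z > 1.960 − δ) = Φ(0.102) = 0.5407.
Type II error: β = 1 − power = 1 − 0.5407 = 0.4593.

β ≈ 0.459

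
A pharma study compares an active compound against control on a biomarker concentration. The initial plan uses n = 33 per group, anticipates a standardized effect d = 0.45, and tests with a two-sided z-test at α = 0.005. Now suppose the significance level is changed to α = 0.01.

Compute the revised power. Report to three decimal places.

δ = d·√(n/2) = 0.45 × √(33/2) = 1.8279 (unchanged). New critical value: z_{0.005} = 2.576.
Revised power = Φ(δ − 2.576) + Φ(−δ − 2.576) = Φ(-0.748) + Φ(-4.404) = 0.2273 + 0.0000 = 0.2273.

Power ≈ 0.227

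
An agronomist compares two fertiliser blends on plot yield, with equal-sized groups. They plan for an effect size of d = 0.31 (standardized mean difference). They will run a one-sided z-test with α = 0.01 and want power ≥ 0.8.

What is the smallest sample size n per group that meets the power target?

For power 0.8 need Φ(δ − z_{0.01}) = 0.8, so δ = z_{0.01} + z_{0.20} = 2.326 + 0.842 = 3.168.
δ = d·√(n/2) ⇒ n = 2(δ/d)² = 2 × (3.168 / 0.31)² = 208.87.
Rounding up, n = 209 per group.

n = 209 per group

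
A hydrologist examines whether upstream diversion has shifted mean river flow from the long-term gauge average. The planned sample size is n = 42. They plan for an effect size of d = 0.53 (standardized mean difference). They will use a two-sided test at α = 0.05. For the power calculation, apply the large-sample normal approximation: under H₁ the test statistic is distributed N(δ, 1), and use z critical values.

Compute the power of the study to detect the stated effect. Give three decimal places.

Noncentrality parameter: δ = d·√n = 0.53 × √42 = 3.4348
Two-sided α = 0.05 → critical value z_{0.025} = 1.960.
Power = Φ(δ − 1.960) + Φ(−δ − 1.960) = Φ(1.475) + Φ(-5.395) = 0.9299 + 0.0000 = 0.9299.

Power ≈ 0.930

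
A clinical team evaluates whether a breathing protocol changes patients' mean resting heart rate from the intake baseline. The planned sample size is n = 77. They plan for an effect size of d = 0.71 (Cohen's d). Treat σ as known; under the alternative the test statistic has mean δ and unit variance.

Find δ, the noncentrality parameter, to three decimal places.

δ ≈ 6.230

The noncentrality parameter scales effect size by the design's sample-size factor: δ = d·√n = 0.71 × √77 = 6.2302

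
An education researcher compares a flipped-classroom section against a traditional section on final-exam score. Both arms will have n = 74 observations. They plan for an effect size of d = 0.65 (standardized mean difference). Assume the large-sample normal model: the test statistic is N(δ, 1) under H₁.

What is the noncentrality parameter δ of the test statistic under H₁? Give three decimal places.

δ ≈ 3.954

δ = d·√(n/2) = 0.65 × √(74/2) = 3.9538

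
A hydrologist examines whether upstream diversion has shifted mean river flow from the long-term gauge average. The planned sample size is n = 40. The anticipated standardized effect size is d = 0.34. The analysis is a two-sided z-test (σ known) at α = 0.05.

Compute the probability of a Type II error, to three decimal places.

β ≈ 0.424

Noncentrality parameter: δ = d·√n = 0.34 × √40 = 2.1503
Two-sided α = 0.05 → critical value z_{0.025} = 1.960.
Power = Φ(δ − 1.960) + Φ(−δ − 1.960) = Φ(0.190) + Φ(-4.110) = 0.5755 + 0.0000 = 0.5755.
Type II error: β = 1 − power = 1 − 0.5755 = 0.4245.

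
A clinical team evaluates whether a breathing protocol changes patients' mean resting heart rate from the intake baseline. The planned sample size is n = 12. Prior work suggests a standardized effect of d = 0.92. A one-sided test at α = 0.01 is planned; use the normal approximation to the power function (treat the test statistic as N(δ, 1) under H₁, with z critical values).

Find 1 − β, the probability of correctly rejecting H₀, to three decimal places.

Noncentrality parameter: δ = d·√n = 0.92 × √12 = 3.1870
Critical value for a one-sided test at α = 0.01: z_α = 2.326.
Power = P(Z > 2.326 − δ) = Φ(0.861) = 0.8053.

Power ≈ 0.805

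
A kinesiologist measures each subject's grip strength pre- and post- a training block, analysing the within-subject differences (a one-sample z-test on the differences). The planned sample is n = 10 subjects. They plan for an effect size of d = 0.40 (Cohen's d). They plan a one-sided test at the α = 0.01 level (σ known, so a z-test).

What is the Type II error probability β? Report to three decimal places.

Noncentrality parameter: δ = d·√n = 0.40 × √10 = 1.2649
One-sided α = 0.01 → critical value z_{0.01} = 2.326.
Power = Φ(δ − 2.326) = Φ(-1.061) = 0.1442.
Type II error: β = 1 − power = 1 − 0.1442 = 0.8558.

β ≈ 0.856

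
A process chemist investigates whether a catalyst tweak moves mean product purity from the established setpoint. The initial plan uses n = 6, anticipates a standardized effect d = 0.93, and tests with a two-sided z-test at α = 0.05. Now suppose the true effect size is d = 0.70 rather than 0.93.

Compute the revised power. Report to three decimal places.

Power ≈ 0.403

With d = 0.70: δ = d·√n = 0.70 × √6 = 1.7146. Critical value z_{0.025} = 1.960.
Revised power = Φ(δ − 1.960) + Φ(−δ − 1.960) = Φ(-0.245) + Φ(-3.675) = 0.4031 + 0.0001 = 0.4032.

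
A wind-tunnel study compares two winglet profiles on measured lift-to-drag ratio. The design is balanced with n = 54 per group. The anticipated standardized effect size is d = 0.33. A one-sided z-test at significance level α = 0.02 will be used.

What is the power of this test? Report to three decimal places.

Power ≈ 0.367

Noncentrality parameter: δ = d·√(n/2) = 0.33 × √(54/2) = 1.7147
One-sided α = 0.02 → critical value z_{0.02} = 2.054.
Power = Φ(δ − 2.054) = Φ(-0.339) = 0.3673.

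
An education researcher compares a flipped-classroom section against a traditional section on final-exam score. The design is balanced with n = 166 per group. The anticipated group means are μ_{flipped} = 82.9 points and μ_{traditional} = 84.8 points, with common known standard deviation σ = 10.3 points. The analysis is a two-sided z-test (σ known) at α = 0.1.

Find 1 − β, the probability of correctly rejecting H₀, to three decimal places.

Power ≈ 0.515

Standardized effect: d = |μ_{flipped} − μ_{traditional}| / σ = |82.9 − 84.8| / 10.3 = 0.1845
Noncentrality parameter: δ = d·√(n/2) = 0.1845 × √(166/2) = 1.6806
Critical value for a two-sided test at α = 0.1: z_{α/2} = 1.645.
Power = Φ(δ − 1.645) + Φ(−δ − 1.645) = Φ(0.036) + Φ(-3.325) = 0.5142 + 0.0004 = 0.5147.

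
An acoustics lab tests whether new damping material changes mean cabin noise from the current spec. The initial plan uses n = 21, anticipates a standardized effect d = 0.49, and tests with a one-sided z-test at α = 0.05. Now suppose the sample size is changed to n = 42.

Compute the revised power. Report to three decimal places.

Power ≈ 0.937

With n = 42: δ = d·√n = 0.49 × √42 = 3.1756. Critical value z_{0.05} = 1.645.
Revised power = Φ(δ − 1.645) = Φ(1.531) = 0.9371.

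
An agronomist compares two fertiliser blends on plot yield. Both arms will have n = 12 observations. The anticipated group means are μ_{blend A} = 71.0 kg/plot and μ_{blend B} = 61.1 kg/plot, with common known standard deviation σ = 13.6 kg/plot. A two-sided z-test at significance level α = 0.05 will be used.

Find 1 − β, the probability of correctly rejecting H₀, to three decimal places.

Power ≈ 0.430

Standardized effect: d = |μ_{blend A} − μ_{blend B}| / σ = |71.0 − 61.1| / 13.6 = 0.7279
Noncentrality parameter: δ = d·√(n/2) = 0.7279 × √(12/2) = 1.7831
Two-sided α = 0.05 → critical value z_{0.025} = 1.960.
Power = Φ(δ − 1.960) + Φ(−δ − 1.960) = Φ(-0.177) + Φ(-3.743) = 0.4298 + 0.0001 = 0.4299.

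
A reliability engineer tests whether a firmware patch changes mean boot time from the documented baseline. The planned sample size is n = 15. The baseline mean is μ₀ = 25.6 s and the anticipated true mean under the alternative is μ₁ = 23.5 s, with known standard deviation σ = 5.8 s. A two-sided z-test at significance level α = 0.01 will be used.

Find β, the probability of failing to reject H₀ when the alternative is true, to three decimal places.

β ≈ 0.880

Standardized effect: d = |μ₁ − μ₀| / σ = |23.5 − 25.6| / 5.8 = 0.3621
Noncentrality parameter: δ = d·√n = 0.3621 × √15 = 1.4023
Critical value for a two-sided test at α = 0.01: z_{α/2} = 2.576.
Power = Φ(δ − 2.576) + Φ(−δ − 2.576) = Φ(-1.174) + Φ(-3.978) = 0.1203 + 0.0000 = 0.1203.
Type II error: β = 1 − power = 1 − 0.1203 = 0.8797.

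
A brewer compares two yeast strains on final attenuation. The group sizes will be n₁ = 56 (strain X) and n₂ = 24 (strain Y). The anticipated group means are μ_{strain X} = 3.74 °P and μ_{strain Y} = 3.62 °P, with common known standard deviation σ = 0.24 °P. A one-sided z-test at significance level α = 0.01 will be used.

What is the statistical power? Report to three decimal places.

Power ≈ 0.391

Standardized effect: d = |μ_{strain X} − μ_{strain Y}| / σ = |3.74 − 3.62| / 0.24 = 0.5000
Noncentrality parameter: δ = d / √(1/n₁ + 1/n₂) = 0.5000 / √(1/56 + 1/24) = 2.0494
One-sided α = 0.01 → critical value z_{0.01} = 2.326.
Power = P(Z > 2.326 − δ) = Φ(-0.277) = 0.3909.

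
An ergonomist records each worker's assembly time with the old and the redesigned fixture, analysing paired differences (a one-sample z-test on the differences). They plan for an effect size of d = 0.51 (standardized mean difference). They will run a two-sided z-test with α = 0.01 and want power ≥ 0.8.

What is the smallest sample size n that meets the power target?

n = 45

Set Φ(δ − 2.576) = 0.8; then δ − 2.576 = Φ⁻¹(0.8) = 0.842, giving δ = 3.417.
(For δ > 0 the lower-tail rejection region contributes negligibly to power, so the one-term inversion is standard.)
δ = d·√n ⇒ n = (δ/d)² = (3.417 / 0.51)² = 44.90.
Round up to the next whole unit.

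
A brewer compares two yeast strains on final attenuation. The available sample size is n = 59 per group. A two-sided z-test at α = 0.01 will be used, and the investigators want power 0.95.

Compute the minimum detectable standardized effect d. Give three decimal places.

Required noncentrality: δ = z_{0.005} + z_{0.05} = 2.576 + 1.645 = 4.221.
(Lower-tail contribution to power is negligible for δ > 0.)
δ = d·√(n/2) ⇒ d = δ/√(n/2) = 4.221/√(59/2) = 0.7771.

d ≈ 0.777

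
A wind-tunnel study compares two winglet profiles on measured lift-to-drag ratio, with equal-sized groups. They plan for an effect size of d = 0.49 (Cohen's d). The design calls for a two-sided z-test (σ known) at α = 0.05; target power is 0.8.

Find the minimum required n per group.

For power 0.8 need Φ(δ − z_{0.025}) = 0.8, so δ = z_{0.025} + z_{0.20} = 1.960 + 0.842 = 2.802.
(For δ > 0 the lower-tail rejection region contributes negligibly to power, so the one-term inversion is standard.)
δ = d·√(n/2) ⇒ n = 2(δ/d)² = 2 × (2.802 / 0.49)² = 65.38.
Rounding up, n = 66 per group.

n = 66 per group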